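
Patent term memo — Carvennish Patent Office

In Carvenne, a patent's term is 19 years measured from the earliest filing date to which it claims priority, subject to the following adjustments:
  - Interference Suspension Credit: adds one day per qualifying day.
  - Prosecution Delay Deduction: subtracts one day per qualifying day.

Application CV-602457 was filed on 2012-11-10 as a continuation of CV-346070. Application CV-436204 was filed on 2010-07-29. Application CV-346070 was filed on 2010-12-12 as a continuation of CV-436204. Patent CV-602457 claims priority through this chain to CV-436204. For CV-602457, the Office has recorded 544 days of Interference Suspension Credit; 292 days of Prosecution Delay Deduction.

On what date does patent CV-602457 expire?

2030-04-07

Earliest priority filing: 29 July 2010.
Base term: 29 July 2010 + 19 years → 29 July 2029.
Interference Suspension Credit: +544 days → 24 January 2031.
Prosecution Delay Deduction: −292 days → 7 April 2030.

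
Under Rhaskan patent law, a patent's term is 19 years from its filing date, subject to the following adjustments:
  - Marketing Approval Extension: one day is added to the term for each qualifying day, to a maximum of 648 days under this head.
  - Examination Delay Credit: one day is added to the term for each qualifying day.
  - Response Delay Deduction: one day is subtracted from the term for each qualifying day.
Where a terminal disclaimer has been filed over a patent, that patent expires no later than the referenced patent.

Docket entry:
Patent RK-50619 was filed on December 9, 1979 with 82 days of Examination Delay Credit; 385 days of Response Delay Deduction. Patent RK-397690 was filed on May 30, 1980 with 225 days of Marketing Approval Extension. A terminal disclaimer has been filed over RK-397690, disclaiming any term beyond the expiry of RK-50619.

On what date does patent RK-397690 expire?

Natural term of RK-397690:
  Base: filing + 19 years → 30 May 1999.
  Marketing Approval Extension: 225 days (within the 648-day cap) → +225 days → 10 January 2000.
Expiry of referenced patent RK-50619:
  Base: filing + 19 years → 9 December 1998.
  Examination Delay Credit: +82 days → 1 March 1999.
  Response Delay Deduction: −385 days → 9 February 1998.
Terminal disclaimer: RK-397690 expires on the earlier of 10 January 2000 and 9 February 1998.

1998-02-09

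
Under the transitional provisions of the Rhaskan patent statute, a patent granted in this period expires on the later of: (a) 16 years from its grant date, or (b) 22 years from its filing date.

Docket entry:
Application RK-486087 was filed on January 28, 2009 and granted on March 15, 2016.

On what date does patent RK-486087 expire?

2032-03-15

(a) grant + 16 years → 15 March 2032.
(b) filing + 22 years → 28 January 2031.
Later of the two: 15 March 2032.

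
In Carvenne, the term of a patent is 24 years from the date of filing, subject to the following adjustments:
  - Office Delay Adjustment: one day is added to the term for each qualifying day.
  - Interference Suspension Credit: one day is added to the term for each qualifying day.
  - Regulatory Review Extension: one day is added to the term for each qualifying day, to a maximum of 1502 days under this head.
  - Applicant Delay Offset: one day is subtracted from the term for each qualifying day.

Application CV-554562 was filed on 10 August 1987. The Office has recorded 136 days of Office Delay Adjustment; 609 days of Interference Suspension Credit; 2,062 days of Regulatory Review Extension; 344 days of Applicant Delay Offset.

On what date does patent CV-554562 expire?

Base term: filing date + 24 years → 10 August 2011.
Office Delay Adjustment: +136 days → 24 December 2011.
Interference Suspension Credit: +609 days → 24 August 2013.
Regulatory Review Extension: 2062 days claimed exceeds the 1502-day cap, so +1502 days → 4 October 2017.
Applicant Delay Offset: −344 days → 25 October 2016.

2016-10-25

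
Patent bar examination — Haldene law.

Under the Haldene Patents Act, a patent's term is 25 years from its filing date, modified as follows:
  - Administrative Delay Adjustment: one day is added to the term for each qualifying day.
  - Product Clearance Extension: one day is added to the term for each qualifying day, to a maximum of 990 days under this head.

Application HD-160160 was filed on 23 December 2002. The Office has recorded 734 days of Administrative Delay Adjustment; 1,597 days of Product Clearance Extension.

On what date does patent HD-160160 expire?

September 11, 2032

Base term: filing date + 25 years → 23 December 2027.
Administrative Delay Adjustment: +734 days → 26 December 2029.
Product Clearance Extension: 1597 days claimed exceeds the 990-day cap, so +990 days → 11 September 2032.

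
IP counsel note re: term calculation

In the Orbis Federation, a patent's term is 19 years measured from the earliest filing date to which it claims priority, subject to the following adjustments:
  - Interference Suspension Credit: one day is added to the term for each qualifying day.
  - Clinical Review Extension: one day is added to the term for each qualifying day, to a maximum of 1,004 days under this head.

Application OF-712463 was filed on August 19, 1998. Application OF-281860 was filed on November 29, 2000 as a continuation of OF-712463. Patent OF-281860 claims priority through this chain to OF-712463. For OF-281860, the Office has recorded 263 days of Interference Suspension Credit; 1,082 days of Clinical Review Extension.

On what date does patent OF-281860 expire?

Earliest priority filing: 19 August 1998.
Base term: 19 August 1998 + 19 years → 19 August 2017.
Interference Suspension Credit: +263 days → 9 May 2018.
Clinical Review Extension: 1082 days claimed exceeds the 1004-day cap, so +1004 days → 6 February 2021.

2021-02-06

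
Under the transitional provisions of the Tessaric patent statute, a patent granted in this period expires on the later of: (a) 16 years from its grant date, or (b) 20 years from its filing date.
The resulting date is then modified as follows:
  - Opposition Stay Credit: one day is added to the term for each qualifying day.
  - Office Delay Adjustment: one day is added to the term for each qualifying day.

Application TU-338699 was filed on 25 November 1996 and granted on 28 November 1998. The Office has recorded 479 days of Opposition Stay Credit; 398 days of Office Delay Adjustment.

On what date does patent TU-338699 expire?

(a) grant + 16 years → 28 November 2014.
(b) filing + 20 years → 25 November 2016.
Later of the two: 25 November 2016.
Opposition Stay Credit: +479 days → 19 March 2018.
Office Delay Adjustment: +398 days → 21 April 2019.

April 21, 2019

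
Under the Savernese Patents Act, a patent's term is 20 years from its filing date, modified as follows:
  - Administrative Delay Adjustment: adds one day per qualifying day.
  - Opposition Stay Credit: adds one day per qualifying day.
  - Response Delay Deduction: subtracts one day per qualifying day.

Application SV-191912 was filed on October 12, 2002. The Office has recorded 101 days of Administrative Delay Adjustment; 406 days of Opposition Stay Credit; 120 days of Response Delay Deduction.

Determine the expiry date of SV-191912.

November 3, 2023

Base term: filing date + 20 years → 12 October 2022.
Administrative Delay Adjustment: +101 days → 21 January 2023.
Opposition Stay Credit: +406 days → 2 March 2024.
Response Delay Deduction: −120 days → 3 November 2023.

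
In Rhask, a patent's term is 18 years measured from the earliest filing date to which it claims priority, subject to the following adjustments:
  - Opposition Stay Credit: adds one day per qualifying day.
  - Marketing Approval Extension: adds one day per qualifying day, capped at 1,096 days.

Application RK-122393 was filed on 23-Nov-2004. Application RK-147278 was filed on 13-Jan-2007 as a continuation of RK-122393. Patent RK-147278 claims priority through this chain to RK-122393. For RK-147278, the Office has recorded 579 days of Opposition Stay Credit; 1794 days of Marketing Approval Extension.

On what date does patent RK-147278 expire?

Earliest priority filing: 23 November 2004.
Base term: 23 November 2004 + 18 years → 23 November 2022.
Opposition Stay Credit: +579 days → 24 June 2024.
Marketing Approval Extension: 1794 days claimed exceeds the 1096-day cap, so +1096 days → 25 June 2027.

2027-06-25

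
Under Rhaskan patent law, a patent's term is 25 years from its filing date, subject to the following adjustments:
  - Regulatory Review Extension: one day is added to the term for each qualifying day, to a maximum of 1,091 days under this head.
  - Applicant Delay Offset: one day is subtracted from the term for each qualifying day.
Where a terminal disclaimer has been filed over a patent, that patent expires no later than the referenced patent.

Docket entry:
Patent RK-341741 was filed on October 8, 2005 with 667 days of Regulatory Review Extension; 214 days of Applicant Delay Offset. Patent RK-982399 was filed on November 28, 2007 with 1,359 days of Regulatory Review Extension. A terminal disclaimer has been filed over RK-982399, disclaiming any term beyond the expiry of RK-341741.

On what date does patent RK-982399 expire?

2032-01-04

Natural term of RK-982399:
  Base: filing + 25 years → 28 November 2032.
  Regulatory Review Extension: 1359 days claimed exceeds the 1091-day cap, so +1091 days → 24 November 2035.
Expiry of referenced patent RK-341741:
  Base: filing + 25 years → 8 October 2030.
  Regulatory Review Extension: 667 days (within the 1091-day cap) → +667 days → 5 August 2032.
  Applicant Delay Offset: −214 days → 4 January 2032.
Terminal disclaimer: RK-982399 expires on the earlier of 24 November 2035 and 4 January 2032.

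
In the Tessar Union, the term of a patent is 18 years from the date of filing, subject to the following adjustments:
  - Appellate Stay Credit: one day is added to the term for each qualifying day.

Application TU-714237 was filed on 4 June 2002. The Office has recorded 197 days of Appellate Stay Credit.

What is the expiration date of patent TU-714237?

Base term: filing date + 18 years → 4 June 2020.
Appellate Stay Credit: +197 days → 18 December 2020.

December 18, 2020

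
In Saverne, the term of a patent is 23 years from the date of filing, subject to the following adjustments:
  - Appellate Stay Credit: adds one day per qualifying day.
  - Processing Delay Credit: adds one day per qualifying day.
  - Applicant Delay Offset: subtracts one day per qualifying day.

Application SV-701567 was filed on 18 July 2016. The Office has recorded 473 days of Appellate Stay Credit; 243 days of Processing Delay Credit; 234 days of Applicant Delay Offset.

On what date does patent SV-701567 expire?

2040-11-11

Base term: filing date + 23 years → 18 July 2039.
Appellate Stay Credit: +473 days → 2 November 2040.
Processing Delay Credit: +243 days → 3 July 2041.
Applicant Delay Offset: −234 days → 11 November 2040.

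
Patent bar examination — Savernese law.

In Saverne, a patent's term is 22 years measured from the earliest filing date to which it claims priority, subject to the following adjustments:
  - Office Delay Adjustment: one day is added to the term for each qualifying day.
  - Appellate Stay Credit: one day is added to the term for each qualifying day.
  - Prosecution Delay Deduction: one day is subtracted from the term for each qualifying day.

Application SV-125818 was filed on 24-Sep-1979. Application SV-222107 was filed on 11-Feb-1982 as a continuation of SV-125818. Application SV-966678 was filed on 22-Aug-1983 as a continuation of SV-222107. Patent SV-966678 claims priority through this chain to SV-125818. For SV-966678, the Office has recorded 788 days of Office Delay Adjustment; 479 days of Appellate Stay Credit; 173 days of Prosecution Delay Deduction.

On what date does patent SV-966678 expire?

2004-09-22

Earliest priority filing: 24 September 1979.
Base term: 24 September 1979 + 22 years → 24 September 2001.
Office Delay Adjustment: +788 days → 21 November 2003.
Appellate Stay Credit: +479 days → 14 March 2005.
Prosecution Delay Deduction: −173 days → 22 September 2004.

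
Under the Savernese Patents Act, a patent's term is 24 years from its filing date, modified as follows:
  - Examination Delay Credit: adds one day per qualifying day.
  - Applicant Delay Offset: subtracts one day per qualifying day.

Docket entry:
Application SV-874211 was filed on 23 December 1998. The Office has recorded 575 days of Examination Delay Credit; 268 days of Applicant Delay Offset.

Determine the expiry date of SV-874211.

October 26, 2023

Base term: filing date + 24 years → 23 December 2022.
Examination Delay Credit: +575 days → 20 July 2024.
Applicant Delay Offset: −268 days → 26 October 2023.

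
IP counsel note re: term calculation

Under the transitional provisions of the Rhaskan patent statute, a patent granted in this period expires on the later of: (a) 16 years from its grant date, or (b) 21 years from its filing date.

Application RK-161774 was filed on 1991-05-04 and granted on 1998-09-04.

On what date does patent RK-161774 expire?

(a) grant + 16 years → 4 September 2014.
(b) filing + 21 years → 4 May 2012.
Later of the two: 4 September 2014.

September 4, 2014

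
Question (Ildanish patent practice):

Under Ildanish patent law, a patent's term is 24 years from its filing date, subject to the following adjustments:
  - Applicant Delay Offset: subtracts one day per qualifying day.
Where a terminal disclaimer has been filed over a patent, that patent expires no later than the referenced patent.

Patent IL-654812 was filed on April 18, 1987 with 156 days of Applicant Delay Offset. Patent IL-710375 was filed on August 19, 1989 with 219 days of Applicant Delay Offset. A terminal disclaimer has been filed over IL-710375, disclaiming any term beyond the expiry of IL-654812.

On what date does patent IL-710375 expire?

November 13, 2010

Natural term of IL-710375:
  Base: filing + 24 years → 19 August 2013.
  Applicant Delay Offset: −219 days → 12 January 2013.
Expiry of referenced patent IL-654812:
  Base: filing + 24 years → 18 April 2011.
  Applicant Delay Offset: −156 days → 13 November 2010.
Terminal disclaimer: IL-710375 expires on the earlier of 12 January 2013 and 13 November 2010.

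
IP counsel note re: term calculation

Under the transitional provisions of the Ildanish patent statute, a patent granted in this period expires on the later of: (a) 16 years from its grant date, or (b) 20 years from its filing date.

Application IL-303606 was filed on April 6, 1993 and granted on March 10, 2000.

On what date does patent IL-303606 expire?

2016-03-10

(a) grant + 16 years → 10 March 2016.
(b) filing + 20 years → 6 April 2013.
Later of the two: 10 March 2016.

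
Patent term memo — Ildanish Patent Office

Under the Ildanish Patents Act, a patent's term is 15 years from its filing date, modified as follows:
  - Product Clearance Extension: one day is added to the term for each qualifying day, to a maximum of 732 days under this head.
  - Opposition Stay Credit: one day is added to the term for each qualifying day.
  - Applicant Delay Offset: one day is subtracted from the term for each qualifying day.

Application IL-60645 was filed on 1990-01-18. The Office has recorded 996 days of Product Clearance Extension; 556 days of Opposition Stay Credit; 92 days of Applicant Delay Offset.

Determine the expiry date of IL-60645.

April 28, 2008

Base term: filing date + 15 years → 18 January 2005.
Product Clearance Extension: 996 days claimed exceeds the 732-day cap, so +732 days → 20 January 2007.
Opposition Stay Credit: +556 days → 29 July 2008.
Applicant Delay Offset: −92 days → 28 April 2008.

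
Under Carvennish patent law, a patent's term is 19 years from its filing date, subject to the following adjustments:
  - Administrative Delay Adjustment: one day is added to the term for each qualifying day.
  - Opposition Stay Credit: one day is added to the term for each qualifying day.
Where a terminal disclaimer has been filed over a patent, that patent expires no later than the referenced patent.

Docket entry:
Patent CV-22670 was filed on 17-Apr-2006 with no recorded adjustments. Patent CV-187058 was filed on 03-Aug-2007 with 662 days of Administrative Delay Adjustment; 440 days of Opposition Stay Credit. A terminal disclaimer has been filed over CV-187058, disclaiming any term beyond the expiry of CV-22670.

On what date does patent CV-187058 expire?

Natural term of CV-187058:
  Base: filing + 19 years → 3 August 2026.
  Administrative Delay Adjustment: +662 days → 26 May 2028.
  Opposition Stay Credit: +440 days → 9 August 2029.
Expiry of referenced patent CV-22670:
  Base: filing + 19 years → 17 April 2025.
Terminal disclaimer: CV-187058 expires on the earlier of 9 August 2029 and 17 April 2025.

April 17, 2025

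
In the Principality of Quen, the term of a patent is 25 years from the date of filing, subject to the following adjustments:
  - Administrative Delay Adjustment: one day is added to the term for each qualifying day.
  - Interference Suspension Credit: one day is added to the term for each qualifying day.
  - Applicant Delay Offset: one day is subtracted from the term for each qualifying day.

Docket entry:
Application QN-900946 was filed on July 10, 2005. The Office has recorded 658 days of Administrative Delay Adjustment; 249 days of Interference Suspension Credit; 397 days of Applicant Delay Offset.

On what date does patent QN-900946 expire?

Base term: filing date + 25 years → 10 July 2030.
Administrative Delay Adjustment: +658 days → 28 April 2032.
Interference Suspension Credit: +249 days → 2 January 2033.
Applicant Delay Offset: −397 days → 2 December 2031.

December 2, 2031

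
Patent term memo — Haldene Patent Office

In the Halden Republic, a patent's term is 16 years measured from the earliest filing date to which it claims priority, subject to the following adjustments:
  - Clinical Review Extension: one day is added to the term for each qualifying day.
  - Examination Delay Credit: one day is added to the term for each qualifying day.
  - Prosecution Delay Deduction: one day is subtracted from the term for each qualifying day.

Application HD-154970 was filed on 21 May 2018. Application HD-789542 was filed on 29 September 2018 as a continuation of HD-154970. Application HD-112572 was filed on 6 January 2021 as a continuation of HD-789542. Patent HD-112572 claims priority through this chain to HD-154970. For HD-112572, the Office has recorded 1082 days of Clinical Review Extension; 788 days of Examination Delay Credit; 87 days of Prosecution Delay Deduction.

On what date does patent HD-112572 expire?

2039-04-08

Earliest priority filing: 21 May 2018.
Base term: 21 May 2018 + 16 years → 21 May 2034.
Clinical Review Extension: +1082 days → 7 May 2037.
Examination Delay Credit: +788 days → 4 July 2039.
Prosecution Delay Deduction: −87 days → 8 April 2039.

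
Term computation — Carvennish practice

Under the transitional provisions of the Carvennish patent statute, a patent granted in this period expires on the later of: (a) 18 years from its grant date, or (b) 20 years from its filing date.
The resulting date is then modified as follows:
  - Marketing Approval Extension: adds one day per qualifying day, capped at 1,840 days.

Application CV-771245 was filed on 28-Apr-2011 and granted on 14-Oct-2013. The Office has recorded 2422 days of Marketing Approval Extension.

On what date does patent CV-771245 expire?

2036-10-27

(a) grant + 18 years → 14 October 2031.
(b) filing + 20 years → 28 April 2031.
Later of the two: 14 October 2031.
Marketing Approval Extension: 2422 days claimed exceeds the 1840-day cap, so +1840 days → 27 October 2036.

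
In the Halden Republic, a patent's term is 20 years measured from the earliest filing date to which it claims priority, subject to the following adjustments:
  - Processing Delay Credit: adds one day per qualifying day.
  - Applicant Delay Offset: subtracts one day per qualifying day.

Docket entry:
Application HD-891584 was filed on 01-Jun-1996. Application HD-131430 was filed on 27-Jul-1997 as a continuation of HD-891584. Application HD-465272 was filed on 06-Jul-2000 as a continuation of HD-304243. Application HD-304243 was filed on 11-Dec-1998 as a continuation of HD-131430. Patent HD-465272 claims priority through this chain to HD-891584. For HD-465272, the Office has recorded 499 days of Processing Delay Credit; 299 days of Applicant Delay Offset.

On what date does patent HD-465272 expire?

Earliest priority filing: 1 June 1996.
Base term: 1 June 1996 + 20 years → 1 June 2016.
Processing Delay Credit: +499 days → 13 October 2017.
Applicant Delay Offset: −299 days → 18 December 2016.

December 18, 2016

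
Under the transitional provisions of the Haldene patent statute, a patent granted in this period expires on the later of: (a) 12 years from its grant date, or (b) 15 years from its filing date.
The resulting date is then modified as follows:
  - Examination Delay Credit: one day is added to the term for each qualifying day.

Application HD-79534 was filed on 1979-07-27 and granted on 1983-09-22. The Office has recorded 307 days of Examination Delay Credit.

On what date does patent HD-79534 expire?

July 25, 1996

(a) grant + 12 years → 22 September 1995.
(b) filing + 15 years → 27 July 1994.
Later of the two: 22 September 1995.
Examination Delay Credit: +307 days → 25 July 1996.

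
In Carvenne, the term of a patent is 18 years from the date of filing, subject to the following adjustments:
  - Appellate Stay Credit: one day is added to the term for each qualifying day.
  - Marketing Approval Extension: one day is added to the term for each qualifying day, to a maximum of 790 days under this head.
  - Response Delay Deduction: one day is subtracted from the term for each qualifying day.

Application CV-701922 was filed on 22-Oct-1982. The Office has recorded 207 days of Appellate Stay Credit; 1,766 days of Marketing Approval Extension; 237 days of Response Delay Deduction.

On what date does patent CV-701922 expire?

Base term: filing date + 18 years → 22 October 2000.
Appellate Stay Credit: +207 days → 17 May 2001.
Marketing Approval Extension: 1766 days claimed exceeds the 790-day cap, so +790 days → 16 July 2003.
Response Delay Deduction: −237 days → 21 November 2002.

2002-11-21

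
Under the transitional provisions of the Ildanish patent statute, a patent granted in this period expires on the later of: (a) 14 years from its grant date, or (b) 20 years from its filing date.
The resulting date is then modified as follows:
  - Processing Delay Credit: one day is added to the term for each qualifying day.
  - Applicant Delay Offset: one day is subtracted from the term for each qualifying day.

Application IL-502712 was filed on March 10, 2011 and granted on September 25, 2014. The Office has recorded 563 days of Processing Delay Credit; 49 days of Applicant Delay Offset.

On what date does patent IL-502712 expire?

August 5, 2032

(a) grant + 14 years → 25 September 2028.
(b) filing + 20 years → 10 March 2031.
Later of the two: 10 March 2031.
Processing Delay Credit: +563 days → 23 September 2032.
Applicant Delay Offset: −49 days → 5 August 2032.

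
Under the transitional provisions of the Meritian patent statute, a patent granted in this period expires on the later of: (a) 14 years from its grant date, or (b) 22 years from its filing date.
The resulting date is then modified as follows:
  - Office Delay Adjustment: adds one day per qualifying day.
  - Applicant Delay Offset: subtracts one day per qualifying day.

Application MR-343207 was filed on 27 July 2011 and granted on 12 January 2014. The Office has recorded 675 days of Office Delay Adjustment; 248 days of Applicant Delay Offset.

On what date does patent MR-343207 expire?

2034-09-27

(a) grant + 14 years → 12 January 2028.
(b) filing + 22 years → 27 July 2033.
Later of the two: 27 July 2033.
Office Delay Adjustment: +675 days → 2 June 2035.
Applicant Delay Offset: −248 days → 27 September 2034.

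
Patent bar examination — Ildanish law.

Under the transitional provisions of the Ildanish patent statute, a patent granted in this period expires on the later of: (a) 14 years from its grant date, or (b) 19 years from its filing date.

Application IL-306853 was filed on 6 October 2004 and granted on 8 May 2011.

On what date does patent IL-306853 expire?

2025-05-08

(a) grant + 14 years → 8 May 2025.
(b) filing + 19 years → 6 October 2023.
Later of the two: 8 May 2025.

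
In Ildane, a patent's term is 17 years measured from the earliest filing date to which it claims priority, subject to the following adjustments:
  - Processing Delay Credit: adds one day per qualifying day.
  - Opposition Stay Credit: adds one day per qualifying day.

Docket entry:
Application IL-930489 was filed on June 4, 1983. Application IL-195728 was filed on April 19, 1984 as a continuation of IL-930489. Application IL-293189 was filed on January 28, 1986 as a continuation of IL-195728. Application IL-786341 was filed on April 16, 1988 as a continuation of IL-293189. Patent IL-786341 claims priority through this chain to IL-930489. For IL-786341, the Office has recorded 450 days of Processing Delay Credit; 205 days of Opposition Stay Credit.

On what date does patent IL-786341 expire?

2002-03-21

Earliest priority filing: 4 June 1983.
Base term: 4 June 1983 + 17 years → 4 June 2000.
Processing Delay Credit: +450 days → 28 August 2001.
Opposition Stay Credit: +205 days → 21 March 2002.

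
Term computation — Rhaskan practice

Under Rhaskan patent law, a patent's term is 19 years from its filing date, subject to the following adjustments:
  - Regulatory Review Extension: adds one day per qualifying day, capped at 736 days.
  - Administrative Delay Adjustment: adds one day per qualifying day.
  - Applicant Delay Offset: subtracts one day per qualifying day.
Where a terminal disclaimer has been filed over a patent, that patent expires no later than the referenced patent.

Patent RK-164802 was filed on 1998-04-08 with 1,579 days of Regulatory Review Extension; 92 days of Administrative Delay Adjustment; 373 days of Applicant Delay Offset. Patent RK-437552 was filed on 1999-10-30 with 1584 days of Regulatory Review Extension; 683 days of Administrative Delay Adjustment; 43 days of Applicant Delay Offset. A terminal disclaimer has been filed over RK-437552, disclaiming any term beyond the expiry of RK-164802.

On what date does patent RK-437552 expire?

2018-07-07

Natural term of RK-437552:
  Base: filing + 19 years → 30 October 2018.
  Regulatory Review Extension: 1584 days claimed exceeds the 736-day cap, so +736 days → 4 November 2020.
  Administrative Delay Adjustment: +683 days → 18 September 2022.
  Applicant Delay Offset: −43 days → 6 August 2022.
Expiry of referenced patent RK-164802:
  Base: filing + 19 years → 8 April 2017.
  Regulatory Review Extension: 1579 days claimed exceeds the 736-day cap, so +736 days → 14 April 2019.
  Administrative Delay Adjustment: +92 days → 15 July 2019.
  Applicant Delay Offset: −373 days → 7 July 2018.
Terminal disclaimer: RK-437552 expires on the earlier of 6 August 2022 and 7 July 2018.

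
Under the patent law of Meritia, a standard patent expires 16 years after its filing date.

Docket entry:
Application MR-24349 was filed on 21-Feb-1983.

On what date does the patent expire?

Filing date + 16 years → 21 February 1999.

1999-02-21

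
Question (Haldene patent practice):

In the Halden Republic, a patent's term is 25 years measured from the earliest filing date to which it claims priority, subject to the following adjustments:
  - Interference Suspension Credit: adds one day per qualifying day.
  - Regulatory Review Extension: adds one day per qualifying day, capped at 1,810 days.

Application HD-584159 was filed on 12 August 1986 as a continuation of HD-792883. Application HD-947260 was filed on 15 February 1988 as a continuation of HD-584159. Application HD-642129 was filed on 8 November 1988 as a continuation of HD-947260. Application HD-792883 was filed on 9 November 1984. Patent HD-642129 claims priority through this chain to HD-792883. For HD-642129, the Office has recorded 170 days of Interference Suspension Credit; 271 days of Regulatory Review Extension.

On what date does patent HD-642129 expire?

Earliest priority filing: 9 November 1984.
Base term: 9 November 1984 + 25 years → 9 November 2009.
Interference Suspension Credit: +170 days → 28 April 2010.
Regulatory Review Extension: 271 days (within the 1810-day cap) → +271 days → 24 January 2011.

2011-01-24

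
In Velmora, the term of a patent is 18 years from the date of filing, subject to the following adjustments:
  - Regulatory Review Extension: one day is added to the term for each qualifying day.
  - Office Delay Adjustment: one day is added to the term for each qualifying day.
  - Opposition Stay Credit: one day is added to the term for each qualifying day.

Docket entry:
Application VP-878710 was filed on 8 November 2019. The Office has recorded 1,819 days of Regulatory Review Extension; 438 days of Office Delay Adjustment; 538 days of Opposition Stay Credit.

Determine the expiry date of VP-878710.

Base term: filing date + 18 years → 8 November 2037.
Regulatory Review Extension: +1819 days → 1 November 2042.
Office Delay Adjustment: +438 days → 13 January 2044.
Opposition Stay Credit: +538 days → 4 July 2045.

July 4, 2045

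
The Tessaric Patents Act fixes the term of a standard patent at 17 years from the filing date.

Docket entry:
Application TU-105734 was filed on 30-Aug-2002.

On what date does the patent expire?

August 30, 2019

Filing date + 17 years → 30 August 2019.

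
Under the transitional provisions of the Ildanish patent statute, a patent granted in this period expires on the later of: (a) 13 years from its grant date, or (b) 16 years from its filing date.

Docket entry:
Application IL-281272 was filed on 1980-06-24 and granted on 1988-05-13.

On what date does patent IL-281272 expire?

May 13, 2001

(a) grant + 13 years → 13 May 2001.
(b) filing + 16 years → 24 June 1996.
Later of the two: 13 May 2001.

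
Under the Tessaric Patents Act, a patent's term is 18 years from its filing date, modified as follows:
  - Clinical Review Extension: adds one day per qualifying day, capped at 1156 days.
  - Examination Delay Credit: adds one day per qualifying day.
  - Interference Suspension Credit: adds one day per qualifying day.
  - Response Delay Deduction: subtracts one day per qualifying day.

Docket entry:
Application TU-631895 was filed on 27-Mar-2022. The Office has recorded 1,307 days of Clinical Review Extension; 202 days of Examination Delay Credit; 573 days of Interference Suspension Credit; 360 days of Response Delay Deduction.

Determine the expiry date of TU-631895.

Base term: filing date + 18 years → 27 March 2040.
Clinical Review Extension: 1307 days claimed exceeds the 1156-day cap, so +1156 days → 27 May 2043.
Examination Delay Credit: +202 days → 15 December 2043.
Interference Suspension Credit: +573 days → 10 July 2045.
Response Delay Deduction: −360 days → 15 July 2044.

July 15, 2044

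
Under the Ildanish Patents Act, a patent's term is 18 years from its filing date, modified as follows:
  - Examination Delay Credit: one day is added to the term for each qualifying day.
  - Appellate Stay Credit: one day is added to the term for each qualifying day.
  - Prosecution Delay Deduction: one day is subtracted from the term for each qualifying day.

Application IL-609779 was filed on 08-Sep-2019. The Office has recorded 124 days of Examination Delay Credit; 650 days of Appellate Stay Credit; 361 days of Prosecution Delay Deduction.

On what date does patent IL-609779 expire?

Base term: filing date + 18 years → 8 September 2037.
Examination Delay Credit: +124 days → 10 January 2038.
Appellate Stay Credit: +650 days → 22 October 2039.
Prosecution Delay Deduction: −361 days → 26 October 2038.

2038-10-26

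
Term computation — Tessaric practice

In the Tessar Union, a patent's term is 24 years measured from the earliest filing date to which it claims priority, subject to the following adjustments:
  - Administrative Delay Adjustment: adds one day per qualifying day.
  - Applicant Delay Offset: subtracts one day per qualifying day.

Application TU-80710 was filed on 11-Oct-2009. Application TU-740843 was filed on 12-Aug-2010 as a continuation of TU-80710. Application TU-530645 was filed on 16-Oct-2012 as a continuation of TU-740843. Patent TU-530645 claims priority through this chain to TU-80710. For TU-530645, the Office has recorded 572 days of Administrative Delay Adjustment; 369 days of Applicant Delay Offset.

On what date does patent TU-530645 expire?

Earliest priority filing: 11 October 2009.
Base term: 11 October 2009 + 24 years → 11 October 2033.
Administrative Delay Adjustment: +572 days → 6 May 2035.
Applicant Delay Offset: −369 days → 2 May 2034.

2034-05-02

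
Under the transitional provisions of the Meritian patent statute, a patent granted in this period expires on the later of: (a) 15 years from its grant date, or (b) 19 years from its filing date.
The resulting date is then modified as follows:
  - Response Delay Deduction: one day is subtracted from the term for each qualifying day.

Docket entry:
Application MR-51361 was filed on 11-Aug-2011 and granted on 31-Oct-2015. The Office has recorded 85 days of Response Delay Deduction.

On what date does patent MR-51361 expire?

(a) grant + 15 years → 31 October 2030.
(b) filing + 19 years → 11 August 2030.
Later of the two: 31 October 2030.
Response Delay Deduction: −85 days → 7 August 2030.

August 7, 2030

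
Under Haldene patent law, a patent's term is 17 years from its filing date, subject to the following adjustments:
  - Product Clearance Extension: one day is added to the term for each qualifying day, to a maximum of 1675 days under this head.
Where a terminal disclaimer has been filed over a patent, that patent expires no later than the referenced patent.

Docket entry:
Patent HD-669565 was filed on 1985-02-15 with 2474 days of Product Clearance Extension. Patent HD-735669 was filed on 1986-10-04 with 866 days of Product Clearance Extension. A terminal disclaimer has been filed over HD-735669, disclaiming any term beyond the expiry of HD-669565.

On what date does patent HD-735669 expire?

Natural term of HD-735669:
  Base: filing + 17 years → 4 October 2003.
  Product Clearance Extension: 866 days (within the 1675-day cap) → +866 days → 16 February 2006.
Expiry of referenced patent HD-669565:
  Base: filing + 17 years → 15 February 2002.
  Product Clearance Extension: 2474 days claimed exceeds the 1675-day cap, so +1675 days → 17 September 2006.
Terminal disclaimer: HD-735669 expires on the earlier of 16 February 2006 and 17 September 2006.

2006-02-16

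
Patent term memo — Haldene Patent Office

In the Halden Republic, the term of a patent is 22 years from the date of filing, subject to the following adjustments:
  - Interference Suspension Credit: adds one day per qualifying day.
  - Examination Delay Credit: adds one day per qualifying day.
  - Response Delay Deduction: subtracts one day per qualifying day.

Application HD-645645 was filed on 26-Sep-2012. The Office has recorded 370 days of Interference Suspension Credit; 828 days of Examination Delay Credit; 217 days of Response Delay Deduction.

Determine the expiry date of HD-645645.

Base term: filing date + 22 years → 26 September 2034.
Interference Suspension Credit: +370 days → 1 October 2035.
Examination Delay Credit: +828 days → 6 January 2038.
Response Delay Deduction: −217 days → 3 June 2037.

June 3, 2037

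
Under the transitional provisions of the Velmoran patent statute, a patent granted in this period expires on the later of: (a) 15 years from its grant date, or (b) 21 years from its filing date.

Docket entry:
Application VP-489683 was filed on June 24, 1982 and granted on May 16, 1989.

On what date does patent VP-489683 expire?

2004-05-16

(a) grant + 15 years → 16 May 2004.
(b) filing + 21 years → 24 June 2003.
Later of the two: 16 May 2004.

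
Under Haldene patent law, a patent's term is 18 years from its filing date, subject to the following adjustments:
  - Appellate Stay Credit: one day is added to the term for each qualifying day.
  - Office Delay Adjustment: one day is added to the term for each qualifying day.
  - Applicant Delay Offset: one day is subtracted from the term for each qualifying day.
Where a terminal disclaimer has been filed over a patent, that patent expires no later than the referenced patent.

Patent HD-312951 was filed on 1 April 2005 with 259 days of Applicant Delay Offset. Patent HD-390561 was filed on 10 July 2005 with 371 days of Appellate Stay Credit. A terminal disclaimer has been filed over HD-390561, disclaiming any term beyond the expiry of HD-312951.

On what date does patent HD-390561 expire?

Natural term of HD-390561:
  Base: filing + 18 years → 10 July 2023.
  Appellate Stay Credit: +371 days → 15 July 2024.
Expiry of referenced patent HD-312951:
  Base: filing + 18 years → 1 April 2023.
  Applicant Delay Offset: −259 days → 16 July 2022.
Terminal disclaimer: HD-390561 expires on the earlier of 15 July 2024 and 16 July 2022.

July 16, 2022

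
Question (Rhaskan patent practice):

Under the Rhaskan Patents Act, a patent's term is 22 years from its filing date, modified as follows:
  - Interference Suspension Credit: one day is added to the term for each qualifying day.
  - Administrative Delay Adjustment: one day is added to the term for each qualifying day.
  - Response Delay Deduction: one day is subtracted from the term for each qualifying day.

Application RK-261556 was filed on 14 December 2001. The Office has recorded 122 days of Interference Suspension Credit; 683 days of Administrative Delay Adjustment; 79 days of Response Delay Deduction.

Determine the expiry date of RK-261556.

December 9, 2025

Base term: filing date + 22 years → 14 December 2023.
Interference Suspension Credit: +122 days → 14 April 2024.
Administrative Delay Adjustment: +683 days → 26 February 2026.
Response Delay Deduction: −79 days → 9 December 2025.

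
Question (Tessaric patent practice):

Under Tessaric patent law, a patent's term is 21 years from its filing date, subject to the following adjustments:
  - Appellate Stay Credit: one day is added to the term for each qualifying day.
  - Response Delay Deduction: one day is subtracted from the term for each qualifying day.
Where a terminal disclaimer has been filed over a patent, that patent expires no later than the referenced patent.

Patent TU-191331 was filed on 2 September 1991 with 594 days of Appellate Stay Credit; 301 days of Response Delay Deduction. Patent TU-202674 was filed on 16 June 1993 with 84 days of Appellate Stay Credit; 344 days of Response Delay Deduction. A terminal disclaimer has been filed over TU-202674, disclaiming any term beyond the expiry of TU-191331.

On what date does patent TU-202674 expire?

Natural term of TU-202674:
  Base: filing + 21 years → 16 June 2014.
  Appellate Stay Credit: +84 days → 8 September 2014.
  Response Delay Deduction: −344 days → 29 September 2013.
Expiry of referenced patent TU-191331:
  Base: filing + 21 years → 2 September 2012.
  Appellate Stay Credit: +594 days → 19 April 2014.
  Response Delay Deduction: −301 days → 22 June 2013.
Terminal disclaimer: TU-202674 expires on the earlier of 29 September 2013 and 22 June 2013.

June 22, 2013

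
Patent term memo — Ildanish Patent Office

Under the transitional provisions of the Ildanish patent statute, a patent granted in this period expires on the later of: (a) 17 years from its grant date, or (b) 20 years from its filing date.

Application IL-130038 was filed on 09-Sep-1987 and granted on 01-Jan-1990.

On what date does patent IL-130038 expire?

(a) grant + 17 years → 1 January 2007.
(b) filing + 20 years → 9 September 2007.
Later of the two: 9 September 2007.

2007-09-09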